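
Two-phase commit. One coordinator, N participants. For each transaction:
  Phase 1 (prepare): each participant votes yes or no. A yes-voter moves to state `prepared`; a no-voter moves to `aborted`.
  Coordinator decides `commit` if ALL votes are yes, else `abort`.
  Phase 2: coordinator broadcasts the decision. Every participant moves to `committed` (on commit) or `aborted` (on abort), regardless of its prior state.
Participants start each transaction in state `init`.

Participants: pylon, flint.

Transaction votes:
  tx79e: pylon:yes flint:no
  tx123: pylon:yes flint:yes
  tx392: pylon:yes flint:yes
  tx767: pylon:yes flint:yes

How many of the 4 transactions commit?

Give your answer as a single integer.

Answer: 3

Derivation:
tx79e: no from flint -> abort (commits=0)
tx123: all yes -> commit (commits=1)
tx392: all yes -> commit (commits=2)
tx767: all yes -> commit (commits=3)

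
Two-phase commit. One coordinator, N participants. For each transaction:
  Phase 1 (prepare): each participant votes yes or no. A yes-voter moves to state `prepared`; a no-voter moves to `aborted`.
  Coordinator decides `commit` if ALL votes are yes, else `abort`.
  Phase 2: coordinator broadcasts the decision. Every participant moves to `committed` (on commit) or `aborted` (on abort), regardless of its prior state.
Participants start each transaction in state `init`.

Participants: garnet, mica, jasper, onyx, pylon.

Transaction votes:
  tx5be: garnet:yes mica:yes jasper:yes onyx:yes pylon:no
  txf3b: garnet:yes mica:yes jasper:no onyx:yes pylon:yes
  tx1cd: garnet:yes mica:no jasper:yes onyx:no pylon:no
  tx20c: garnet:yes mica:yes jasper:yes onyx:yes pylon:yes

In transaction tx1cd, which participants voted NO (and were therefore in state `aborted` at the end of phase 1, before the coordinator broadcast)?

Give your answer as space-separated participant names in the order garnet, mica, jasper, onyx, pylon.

Answer: mica onyx pylon

Derivation:
Txn tx1cd phase 1: garnet yes -> prepared; mica no -> aborted; jasper yes -> prepared; onyx no -> aborted; pylon no -> aborted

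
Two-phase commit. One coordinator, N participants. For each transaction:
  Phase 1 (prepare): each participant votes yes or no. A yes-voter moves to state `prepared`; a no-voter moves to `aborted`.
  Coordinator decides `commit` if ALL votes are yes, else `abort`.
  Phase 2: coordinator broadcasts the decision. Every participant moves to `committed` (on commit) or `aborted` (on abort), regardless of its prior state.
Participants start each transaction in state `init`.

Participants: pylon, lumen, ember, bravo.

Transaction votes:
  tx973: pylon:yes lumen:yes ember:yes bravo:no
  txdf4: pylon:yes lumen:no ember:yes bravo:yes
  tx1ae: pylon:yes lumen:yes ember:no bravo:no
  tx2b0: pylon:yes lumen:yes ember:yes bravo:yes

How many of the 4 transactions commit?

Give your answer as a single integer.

tx973: no from bravo -> abort (commits=0)
txdf4: no from lumen -> abort (commits=0)
tx1ae: no from ember, bravo -> abort (commits=0)
tx2b0: all yes -> commit (commits=1)

Answer: 1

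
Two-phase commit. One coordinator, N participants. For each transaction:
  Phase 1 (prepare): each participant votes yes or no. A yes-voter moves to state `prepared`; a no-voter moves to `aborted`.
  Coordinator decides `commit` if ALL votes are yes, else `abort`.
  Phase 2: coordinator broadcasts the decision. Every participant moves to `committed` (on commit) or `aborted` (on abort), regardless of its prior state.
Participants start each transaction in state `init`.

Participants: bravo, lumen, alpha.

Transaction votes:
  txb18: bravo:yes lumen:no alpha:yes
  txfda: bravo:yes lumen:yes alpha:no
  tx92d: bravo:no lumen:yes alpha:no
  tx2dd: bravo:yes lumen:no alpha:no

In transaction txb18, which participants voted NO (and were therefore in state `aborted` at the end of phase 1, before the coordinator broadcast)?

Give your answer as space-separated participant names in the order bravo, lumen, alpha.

Answer: lumen

Derivation:
Txn txb18 phase 1: bravo yes -> prepared; lumen no -> aborted; alpha yes -> prepared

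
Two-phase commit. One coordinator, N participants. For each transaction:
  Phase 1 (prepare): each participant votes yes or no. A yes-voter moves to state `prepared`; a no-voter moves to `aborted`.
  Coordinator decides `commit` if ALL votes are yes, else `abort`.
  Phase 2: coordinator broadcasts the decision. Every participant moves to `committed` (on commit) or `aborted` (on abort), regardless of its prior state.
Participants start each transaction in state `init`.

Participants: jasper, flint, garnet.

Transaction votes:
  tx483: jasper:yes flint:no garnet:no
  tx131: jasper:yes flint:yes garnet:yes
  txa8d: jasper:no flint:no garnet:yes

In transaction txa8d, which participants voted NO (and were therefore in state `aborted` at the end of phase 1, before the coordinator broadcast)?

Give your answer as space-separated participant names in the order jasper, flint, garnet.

Answer: jasper flint

Derivation:
Txn txa8d phase 1: jasper no -> aborted; flint no -> aborted; garnet yes -> prepared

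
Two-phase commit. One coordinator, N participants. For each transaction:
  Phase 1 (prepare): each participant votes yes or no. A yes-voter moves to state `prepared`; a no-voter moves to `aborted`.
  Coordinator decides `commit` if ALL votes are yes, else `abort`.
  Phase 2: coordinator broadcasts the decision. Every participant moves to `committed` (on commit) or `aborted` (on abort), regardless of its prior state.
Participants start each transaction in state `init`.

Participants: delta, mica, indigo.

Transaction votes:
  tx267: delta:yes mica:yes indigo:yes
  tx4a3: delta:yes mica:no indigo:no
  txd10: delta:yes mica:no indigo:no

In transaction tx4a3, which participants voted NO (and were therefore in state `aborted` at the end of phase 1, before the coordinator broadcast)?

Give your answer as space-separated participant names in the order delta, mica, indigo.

Answer: mica indigo

Derivation:
Txn tx4a3 phase 1: delta yes -> prepared; mica no -> aborted; indigo no -> aborted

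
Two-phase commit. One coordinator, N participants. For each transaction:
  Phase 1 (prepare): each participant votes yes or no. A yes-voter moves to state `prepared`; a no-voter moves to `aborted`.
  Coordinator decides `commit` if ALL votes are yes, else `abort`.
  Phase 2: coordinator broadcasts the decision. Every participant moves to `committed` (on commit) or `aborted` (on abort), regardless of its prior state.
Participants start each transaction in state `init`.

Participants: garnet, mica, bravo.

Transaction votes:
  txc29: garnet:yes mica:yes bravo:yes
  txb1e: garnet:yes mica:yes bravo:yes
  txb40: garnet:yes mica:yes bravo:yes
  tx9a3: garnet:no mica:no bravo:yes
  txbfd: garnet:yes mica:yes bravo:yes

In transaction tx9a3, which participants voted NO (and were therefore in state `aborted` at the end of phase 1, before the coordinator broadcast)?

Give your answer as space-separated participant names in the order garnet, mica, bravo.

Answer: garnet mica

Derivation:
Txn tx9a3 phase 1: garnet no -> aborted; mica no -> aborted; bravo yes -> prepared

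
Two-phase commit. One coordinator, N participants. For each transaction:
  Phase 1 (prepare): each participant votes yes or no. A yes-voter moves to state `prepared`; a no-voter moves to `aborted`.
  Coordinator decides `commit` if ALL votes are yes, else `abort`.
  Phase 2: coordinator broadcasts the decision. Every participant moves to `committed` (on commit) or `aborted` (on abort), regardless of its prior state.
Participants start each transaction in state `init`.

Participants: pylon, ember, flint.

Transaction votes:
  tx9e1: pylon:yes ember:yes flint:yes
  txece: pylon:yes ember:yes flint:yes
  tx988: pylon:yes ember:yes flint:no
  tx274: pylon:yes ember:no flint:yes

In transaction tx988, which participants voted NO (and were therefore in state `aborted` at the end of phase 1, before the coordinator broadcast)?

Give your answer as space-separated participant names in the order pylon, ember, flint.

Txn tx988 phase 1: pylon yes -> prepared; ember yes -> prepared; flint no -> aborted

Answer: flint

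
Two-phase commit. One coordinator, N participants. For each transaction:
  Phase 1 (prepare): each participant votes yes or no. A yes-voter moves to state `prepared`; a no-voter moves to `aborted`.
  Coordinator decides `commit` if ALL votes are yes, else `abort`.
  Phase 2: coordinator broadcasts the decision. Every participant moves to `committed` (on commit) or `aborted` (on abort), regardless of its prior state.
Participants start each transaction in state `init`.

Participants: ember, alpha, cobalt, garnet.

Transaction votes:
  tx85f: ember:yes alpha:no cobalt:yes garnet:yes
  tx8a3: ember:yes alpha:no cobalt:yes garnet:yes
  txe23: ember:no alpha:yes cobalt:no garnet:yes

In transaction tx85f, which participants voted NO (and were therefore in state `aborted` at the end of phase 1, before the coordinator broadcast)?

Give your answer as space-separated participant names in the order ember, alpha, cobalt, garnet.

Answer: alpha

Derivation:
Txn tx85f phase 1: ember yes -> prepared; alpha no -> aborted; cobalt yes -> prepared; garnet yes -> prepared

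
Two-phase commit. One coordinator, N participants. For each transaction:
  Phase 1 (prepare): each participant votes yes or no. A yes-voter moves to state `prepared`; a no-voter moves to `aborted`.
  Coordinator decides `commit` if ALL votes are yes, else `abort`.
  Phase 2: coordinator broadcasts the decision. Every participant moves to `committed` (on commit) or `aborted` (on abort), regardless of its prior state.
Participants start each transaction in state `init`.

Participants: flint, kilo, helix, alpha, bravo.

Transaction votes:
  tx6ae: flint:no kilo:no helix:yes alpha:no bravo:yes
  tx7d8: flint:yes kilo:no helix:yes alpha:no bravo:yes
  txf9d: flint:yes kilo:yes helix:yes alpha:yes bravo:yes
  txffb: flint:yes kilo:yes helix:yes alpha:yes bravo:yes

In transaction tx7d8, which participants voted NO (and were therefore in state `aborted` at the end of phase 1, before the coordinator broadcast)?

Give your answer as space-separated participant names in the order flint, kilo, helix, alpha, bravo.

Txn tx7d8 phase 1: flint yes -> prepared; kilo no -> aborted; helix yes -> prepared; alpha no -> aborted; bravo yes -> prepared

Answer: kilo alpha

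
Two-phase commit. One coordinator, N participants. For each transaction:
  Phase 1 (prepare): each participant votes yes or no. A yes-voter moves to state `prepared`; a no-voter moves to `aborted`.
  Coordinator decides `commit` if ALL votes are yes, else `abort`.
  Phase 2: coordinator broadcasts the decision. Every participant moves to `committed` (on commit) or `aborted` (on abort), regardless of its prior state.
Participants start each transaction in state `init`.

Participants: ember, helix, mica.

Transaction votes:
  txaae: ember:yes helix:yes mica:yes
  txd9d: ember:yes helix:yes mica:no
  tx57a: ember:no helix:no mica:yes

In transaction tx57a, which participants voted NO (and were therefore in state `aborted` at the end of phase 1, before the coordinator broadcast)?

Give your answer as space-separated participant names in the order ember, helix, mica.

Answer: ember helix

Derivation:
Txn tx57a phase 1: ember no -> aborted; helix no -> aborted; mica yes -> prepared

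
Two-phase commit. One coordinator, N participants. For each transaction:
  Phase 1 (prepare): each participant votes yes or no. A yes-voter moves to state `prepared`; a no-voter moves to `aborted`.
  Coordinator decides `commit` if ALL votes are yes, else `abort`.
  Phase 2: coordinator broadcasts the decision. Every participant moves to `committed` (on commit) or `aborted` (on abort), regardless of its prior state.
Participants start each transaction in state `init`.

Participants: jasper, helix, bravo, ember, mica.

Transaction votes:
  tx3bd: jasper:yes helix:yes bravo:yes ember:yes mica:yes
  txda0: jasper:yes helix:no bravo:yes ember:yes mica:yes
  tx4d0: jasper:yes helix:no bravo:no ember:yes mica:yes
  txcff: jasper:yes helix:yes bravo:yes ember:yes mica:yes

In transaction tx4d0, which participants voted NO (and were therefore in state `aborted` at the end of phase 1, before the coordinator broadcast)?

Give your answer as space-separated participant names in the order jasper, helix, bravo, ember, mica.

Txn tx4d0 phase 1: jasper yes -> prepared; helix no -> aborted; bravo no -> aborted; ember yes -> prepared; mica yes -> prepared

Answer: helix bravo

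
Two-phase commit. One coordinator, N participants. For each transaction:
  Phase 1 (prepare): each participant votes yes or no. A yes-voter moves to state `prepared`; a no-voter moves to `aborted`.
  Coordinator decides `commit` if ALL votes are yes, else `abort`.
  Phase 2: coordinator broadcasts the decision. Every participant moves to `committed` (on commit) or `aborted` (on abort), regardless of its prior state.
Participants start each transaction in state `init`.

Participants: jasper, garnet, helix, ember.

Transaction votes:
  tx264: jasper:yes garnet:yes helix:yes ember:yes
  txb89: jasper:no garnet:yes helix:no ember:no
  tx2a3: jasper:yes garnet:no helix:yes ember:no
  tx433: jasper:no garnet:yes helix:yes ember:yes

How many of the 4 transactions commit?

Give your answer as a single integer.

tx264: all yes -> commit (commits=1)
txb89: no from jasper, helix, ember -> abort (commits=1)
tx2a3: no from garnet, ember -> abort (commits=1)
tx433: no from jasper -> abort (commits=1)

Answer: 1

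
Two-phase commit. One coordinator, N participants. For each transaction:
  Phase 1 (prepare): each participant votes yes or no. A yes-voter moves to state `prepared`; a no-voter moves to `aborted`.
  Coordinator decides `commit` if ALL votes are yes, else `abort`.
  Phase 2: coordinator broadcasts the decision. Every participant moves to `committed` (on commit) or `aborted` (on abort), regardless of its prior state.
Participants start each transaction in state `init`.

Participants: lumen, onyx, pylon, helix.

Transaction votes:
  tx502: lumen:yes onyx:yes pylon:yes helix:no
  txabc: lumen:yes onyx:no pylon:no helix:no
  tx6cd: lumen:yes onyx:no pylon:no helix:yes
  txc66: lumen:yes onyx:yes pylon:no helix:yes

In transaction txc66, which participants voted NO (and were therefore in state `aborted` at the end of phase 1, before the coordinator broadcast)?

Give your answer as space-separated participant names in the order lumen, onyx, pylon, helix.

Txn txc66 phase 1: lumen yes -> prepared; onyx yes -> prepared; pylon no -> aborted; helix yes -> prepared

Answer: pylon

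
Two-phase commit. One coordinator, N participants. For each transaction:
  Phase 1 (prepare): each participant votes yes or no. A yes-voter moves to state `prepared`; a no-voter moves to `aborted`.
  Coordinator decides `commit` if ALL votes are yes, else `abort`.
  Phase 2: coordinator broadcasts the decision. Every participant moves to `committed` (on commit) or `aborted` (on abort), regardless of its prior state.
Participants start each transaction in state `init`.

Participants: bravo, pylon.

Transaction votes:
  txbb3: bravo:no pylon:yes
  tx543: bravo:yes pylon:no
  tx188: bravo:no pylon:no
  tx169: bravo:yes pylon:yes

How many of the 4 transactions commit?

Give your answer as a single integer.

txbb3: no from bravo -> abort (commits=0)
tx543: no from pylon -> abort (commits=0)
tx188: no from bravo, pylon -> abort (commits=0)
tx169: all yes -> commit (commits=1)

Answer: 1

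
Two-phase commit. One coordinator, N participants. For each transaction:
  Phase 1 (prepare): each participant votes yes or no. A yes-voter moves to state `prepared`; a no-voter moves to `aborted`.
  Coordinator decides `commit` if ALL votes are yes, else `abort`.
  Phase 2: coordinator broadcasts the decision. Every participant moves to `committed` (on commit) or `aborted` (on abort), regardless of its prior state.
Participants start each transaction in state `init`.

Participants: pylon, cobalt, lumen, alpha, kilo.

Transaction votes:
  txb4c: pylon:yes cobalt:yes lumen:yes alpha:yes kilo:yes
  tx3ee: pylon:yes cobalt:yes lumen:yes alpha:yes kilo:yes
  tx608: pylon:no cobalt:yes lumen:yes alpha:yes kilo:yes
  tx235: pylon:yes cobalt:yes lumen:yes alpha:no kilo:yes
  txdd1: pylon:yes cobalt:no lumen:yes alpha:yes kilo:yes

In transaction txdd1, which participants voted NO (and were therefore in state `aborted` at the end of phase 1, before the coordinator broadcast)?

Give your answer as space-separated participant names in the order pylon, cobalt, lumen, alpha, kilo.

Answer: cobalt

Derivation:
Txn txdd1 phase 1: pylon yes -> prepared; cobalt no -> aborted; lumen yes -> prepared; alpha yes -> prepared; kilo yes -> prepared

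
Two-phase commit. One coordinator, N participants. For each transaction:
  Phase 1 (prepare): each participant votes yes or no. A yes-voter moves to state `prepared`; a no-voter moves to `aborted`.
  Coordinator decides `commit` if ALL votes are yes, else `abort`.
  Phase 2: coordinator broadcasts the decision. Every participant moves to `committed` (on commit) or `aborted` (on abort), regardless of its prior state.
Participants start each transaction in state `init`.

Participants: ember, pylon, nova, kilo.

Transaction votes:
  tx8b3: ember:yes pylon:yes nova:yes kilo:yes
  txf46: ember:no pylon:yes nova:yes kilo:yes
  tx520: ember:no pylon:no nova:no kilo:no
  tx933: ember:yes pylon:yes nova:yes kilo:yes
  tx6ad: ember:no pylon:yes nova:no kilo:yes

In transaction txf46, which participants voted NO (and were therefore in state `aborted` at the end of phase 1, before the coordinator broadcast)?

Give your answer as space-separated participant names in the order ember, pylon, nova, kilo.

Answer: ember

Derivation:
Txn txf46 phase 1: ember no -> aborted; pylon yes -> prepared; nova yes -> prepared; kilo yes -> prepared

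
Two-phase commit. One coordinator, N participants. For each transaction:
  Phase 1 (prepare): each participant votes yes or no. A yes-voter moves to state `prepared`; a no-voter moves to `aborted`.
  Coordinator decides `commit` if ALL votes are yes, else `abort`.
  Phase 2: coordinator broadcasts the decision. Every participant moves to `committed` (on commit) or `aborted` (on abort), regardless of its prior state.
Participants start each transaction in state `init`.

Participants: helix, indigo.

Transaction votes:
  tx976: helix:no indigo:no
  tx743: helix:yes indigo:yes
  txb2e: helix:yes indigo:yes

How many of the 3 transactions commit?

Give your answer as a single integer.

Answer: 2

Derivation:
tx976: no from helix, indigo -> abort (commits=0)
tx743: all yes -> commit (commits=1)
txb2e: all yes -> commit (commits=2)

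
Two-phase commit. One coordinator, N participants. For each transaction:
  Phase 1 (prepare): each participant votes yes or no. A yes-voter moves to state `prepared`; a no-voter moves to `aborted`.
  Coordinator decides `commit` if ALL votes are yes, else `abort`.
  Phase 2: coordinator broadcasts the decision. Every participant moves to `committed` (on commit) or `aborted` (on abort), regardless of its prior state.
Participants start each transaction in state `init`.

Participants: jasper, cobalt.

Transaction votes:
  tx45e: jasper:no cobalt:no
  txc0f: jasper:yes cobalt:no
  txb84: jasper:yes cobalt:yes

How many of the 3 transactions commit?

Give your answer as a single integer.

tx45e: no from jasper, cobalt -> abort (commits=0)
txc0f: no from cobalt -> abort (commits=0)
txb84: all yes -> commit (commits=1)

Answer: 1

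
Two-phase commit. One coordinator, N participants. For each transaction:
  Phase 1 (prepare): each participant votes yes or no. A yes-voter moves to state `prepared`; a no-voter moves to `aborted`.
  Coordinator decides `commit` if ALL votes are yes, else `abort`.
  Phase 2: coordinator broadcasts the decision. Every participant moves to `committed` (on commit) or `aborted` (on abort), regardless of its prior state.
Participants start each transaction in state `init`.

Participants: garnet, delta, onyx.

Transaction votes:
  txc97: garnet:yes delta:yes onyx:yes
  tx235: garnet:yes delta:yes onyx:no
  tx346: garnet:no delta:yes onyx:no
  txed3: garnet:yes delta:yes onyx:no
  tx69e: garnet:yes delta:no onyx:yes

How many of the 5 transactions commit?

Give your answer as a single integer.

Answer: 1

Derivation:
txc97: all yes -> commit (commits=1)
tx235: no from onyx -> abort (commits=1)
tx346: no from garnet, onyx -> abort (commits=1)
txed3: no from onyx -> abort (commits=1)
tx69e: no from delta -> abort (commits=1)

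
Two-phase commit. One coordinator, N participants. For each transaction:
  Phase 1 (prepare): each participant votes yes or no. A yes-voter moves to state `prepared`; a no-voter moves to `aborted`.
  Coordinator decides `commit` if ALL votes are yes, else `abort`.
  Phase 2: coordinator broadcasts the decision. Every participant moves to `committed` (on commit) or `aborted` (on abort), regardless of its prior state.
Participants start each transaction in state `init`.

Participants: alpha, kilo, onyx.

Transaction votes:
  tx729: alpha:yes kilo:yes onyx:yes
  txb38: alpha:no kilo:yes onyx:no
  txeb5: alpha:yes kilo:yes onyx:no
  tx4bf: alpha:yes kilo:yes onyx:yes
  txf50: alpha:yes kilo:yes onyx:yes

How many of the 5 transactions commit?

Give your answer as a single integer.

tx729: all yes -> commit (commits=1)
txb38: no from alpha, onyx -> abort (commits=1)
txeb5: no from onyx -> abort (commits=1)
tx4bf: all yes -> commit (commits=2)
txf50: all yes -> commit (commits=3)

Answer: 3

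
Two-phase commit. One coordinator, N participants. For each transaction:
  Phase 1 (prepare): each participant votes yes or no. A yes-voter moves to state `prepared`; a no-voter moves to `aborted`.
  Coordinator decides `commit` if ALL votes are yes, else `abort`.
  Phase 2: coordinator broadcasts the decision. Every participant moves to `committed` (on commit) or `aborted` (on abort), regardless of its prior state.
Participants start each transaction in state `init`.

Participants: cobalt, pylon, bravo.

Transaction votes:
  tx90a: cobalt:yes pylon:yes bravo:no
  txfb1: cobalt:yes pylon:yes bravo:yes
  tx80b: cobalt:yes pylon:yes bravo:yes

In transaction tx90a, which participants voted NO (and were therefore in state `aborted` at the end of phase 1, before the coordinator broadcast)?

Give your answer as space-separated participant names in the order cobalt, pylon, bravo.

Answer: bravo

Derivation:
Txn tx90a phase 1: cobalt yes -> prepared; pylon yes -> prepared; bravo no -> aborted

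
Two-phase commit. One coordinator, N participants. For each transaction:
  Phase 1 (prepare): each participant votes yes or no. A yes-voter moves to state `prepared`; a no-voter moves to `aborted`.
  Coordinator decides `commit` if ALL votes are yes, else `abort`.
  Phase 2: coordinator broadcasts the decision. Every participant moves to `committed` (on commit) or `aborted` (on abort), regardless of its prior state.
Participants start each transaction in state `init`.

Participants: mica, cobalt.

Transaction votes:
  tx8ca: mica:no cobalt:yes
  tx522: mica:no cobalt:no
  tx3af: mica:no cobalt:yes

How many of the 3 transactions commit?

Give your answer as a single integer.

Answer: 0

Derivation:
tx8ca: no from mica -> abort (commits=0)
tx522: no from mica, cobalt -> abort (commits=0)
tx3af: no from mica -> abort (commits=0)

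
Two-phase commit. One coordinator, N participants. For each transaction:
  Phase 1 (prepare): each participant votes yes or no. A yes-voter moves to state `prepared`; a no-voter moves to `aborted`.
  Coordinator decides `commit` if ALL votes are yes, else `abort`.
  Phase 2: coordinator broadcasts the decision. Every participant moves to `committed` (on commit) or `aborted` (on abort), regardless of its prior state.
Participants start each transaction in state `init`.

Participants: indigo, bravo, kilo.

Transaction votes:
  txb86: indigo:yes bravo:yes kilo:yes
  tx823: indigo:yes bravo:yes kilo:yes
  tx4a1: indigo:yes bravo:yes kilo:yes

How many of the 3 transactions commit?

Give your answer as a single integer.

txb86: all yes -> commit (commits=1)
tx823: all yes -> commit (commits=2)
tx4a1: all yes -> commit (commits=3)

Answer: 3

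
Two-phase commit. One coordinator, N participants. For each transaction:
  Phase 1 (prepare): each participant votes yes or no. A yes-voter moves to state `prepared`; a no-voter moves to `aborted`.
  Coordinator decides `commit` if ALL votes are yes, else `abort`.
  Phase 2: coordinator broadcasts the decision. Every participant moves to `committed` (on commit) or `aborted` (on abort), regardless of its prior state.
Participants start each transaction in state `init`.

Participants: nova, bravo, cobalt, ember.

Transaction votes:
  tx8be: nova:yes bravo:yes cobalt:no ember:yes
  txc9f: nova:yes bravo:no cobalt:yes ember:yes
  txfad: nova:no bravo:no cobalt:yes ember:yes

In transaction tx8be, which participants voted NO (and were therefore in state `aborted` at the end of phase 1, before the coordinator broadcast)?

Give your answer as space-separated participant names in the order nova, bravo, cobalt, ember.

Txn tx8be phase 1: nova yes -> prepared; bravo yes -> prepared; cobalt no -> aborted; ember yes -> prepared

Answer: cobalt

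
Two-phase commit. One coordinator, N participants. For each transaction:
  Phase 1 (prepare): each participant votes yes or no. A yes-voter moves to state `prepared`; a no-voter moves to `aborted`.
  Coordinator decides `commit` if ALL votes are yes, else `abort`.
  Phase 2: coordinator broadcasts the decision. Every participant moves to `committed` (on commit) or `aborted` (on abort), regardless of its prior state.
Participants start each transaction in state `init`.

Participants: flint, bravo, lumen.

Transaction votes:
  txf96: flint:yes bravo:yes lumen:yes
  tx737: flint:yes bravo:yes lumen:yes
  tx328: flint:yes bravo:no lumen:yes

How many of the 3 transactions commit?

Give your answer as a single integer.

Answer: 2

Derivation:
txf96: all yes -> commit (commits=1)
tx737: all yes -> commit (commits=2)
tx328: no from bravo -> abort (commits=2)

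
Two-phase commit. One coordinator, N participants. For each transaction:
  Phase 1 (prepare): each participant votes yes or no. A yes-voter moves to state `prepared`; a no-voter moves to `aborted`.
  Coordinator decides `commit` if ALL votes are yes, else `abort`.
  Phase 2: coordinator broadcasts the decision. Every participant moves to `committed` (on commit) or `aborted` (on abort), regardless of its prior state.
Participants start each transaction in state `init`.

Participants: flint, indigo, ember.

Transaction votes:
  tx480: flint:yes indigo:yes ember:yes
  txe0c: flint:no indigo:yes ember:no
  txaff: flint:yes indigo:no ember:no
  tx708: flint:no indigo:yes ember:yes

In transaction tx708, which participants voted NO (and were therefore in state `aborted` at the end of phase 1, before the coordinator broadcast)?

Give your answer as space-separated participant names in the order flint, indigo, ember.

Answer: flint

Derivation:
Txn tx708 phase 1: flint no -> aborted; indigo yes -> prepared; ember yes -> prepared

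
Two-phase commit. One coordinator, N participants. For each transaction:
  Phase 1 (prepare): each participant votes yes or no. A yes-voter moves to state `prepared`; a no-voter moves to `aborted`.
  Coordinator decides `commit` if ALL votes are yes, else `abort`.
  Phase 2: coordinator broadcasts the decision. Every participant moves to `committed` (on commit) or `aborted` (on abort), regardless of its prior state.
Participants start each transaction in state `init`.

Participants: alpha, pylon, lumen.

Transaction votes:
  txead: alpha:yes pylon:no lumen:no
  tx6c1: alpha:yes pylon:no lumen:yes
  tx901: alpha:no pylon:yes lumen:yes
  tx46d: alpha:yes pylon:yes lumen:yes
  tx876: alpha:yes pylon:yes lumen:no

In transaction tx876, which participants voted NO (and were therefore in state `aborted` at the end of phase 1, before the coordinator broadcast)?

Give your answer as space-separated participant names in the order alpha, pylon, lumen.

Answer: lumen

Derivation:
Txn tx876 phase 1: alpha yes -> prepared; pylon yes -> prepared; lumen no -> aborted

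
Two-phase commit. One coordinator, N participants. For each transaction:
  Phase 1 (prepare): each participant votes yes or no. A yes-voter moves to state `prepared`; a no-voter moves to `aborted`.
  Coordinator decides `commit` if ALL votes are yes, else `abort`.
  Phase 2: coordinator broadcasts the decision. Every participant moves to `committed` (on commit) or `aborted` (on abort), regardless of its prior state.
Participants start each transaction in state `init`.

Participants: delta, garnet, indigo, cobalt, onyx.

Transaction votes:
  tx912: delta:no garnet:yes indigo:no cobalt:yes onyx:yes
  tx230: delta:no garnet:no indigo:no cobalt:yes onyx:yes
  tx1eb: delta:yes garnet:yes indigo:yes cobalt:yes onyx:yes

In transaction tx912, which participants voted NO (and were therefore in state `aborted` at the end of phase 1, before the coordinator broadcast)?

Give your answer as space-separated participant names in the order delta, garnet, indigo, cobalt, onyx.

Answer: delta indigo

Derivation:
Txn tx912 phase 1: delta no -> aborted; garnet yes -> prepared; indigo no -> aborted; cobalt yes -> prepared; onyx yes -> prepared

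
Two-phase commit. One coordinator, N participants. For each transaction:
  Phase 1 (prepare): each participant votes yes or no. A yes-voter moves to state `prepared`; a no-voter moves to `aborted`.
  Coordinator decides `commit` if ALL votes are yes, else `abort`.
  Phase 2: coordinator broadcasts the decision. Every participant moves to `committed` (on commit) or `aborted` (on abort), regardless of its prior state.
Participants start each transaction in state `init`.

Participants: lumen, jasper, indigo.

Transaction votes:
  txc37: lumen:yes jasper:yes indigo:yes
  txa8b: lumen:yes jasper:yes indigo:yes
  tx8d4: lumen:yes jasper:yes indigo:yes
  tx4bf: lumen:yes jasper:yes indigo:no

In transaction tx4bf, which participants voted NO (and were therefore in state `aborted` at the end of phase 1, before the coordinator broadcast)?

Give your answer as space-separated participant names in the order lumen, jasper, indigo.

Answer: indigo

Derivation:
Txn tx4bf phase 1: lumen yes -> prepared; jasper yes -> prepared; indigo no -> aborted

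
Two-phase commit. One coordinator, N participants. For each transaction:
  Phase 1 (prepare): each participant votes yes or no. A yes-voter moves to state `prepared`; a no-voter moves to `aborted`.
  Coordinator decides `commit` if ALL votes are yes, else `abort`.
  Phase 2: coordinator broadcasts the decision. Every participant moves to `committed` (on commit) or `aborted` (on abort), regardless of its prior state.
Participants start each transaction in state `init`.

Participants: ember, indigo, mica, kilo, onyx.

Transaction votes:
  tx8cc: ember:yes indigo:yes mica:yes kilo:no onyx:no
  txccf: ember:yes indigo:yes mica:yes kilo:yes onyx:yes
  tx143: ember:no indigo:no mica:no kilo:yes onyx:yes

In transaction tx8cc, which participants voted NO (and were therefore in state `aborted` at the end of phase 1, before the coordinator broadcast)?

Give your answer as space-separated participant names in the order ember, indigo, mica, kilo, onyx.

Txn tx8cc phase 1: ember yes -> prepared; indigo yes -> prepared; mica yes -> prepared; kilo no -> aborted; onyx no -> aborted

Answer: kilo onyx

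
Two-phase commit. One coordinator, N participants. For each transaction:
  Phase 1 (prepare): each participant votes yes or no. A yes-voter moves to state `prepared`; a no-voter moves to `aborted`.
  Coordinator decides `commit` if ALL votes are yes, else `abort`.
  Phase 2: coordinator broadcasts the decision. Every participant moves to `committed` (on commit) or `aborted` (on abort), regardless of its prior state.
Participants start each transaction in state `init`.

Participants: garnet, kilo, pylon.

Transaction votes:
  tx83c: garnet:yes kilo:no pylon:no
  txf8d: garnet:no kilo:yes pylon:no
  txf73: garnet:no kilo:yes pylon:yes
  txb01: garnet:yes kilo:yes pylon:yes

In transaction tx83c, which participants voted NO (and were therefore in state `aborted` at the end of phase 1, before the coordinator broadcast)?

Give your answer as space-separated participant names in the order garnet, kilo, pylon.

Txn tx83c phase 1: garnet yes -> prepared; kilo no -> aborted; pylon no -> aborted

Answer: kilo pylon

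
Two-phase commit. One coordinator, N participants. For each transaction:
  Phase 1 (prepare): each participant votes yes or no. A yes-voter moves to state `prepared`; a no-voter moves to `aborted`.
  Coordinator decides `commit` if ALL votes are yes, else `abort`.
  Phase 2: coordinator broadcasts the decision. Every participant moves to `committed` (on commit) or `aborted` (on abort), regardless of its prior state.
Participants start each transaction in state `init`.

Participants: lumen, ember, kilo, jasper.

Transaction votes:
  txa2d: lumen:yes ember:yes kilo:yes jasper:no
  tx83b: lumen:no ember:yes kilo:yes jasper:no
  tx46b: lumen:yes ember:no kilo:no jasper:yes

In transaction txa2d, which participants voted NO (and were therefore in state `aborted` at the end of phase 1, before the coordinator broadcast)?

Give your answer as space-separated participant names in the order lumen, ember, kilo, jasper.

Txn txa2d phase 1: lumen yes -> prepared; ember yes -> prepared; kilo yes -> prepared; jasper no -> aborted

Answer: jasper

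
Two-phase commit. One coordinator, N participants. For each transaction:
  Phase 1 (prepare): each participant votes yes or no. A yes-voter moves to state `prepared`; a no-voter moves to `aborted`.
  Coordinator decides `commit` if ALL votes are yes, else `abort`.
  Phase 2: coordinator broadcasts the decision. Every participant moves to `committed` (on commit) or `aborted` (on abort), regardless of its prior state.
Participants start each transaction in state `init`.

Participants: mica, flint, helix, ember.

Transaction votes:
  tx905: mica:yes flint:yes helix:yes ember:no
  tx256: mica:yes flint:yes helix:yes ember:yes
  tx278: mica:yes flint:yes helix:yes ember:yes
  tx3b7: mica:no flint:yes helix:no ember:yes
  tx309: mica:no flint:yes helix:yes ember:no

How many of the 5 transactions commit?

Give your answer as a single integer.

Answer: 2

Derivation:
tx905: no from ember -> abort (commits=0)
tx256: all yes -> commit (commits=1)
tx278: all yes -> commit (commits=2)
tx3b7: no from mica, helix -> abort (commits=2)
tx309: no from mica, ember -> abort (commits=2)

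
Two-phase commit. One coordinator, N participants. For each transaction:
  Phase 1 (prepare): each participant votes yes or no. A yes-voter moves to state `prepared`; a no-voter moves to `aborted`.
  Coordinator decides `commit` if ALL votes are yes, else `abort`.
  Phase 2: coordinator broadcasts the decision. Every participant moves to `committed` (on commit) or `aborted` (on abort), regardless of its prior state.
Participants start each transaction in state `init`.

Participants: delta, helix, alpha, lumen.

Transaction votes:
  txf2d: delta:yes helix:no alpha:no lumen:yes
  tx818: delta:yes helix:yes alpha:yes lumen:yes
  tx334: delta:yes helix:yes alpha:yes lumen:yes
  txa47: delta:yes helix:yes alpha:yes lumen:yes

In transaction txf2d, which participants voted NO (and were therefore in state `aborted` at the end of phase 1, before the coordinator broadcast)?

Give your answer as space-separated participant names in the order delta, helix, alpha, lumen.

Answer: helix alpha

Derivation:
Txn txf2d phase 1: delta yes -> prepared; helix no -> aborted; alpha no -> aborted; lumen yes -> prepared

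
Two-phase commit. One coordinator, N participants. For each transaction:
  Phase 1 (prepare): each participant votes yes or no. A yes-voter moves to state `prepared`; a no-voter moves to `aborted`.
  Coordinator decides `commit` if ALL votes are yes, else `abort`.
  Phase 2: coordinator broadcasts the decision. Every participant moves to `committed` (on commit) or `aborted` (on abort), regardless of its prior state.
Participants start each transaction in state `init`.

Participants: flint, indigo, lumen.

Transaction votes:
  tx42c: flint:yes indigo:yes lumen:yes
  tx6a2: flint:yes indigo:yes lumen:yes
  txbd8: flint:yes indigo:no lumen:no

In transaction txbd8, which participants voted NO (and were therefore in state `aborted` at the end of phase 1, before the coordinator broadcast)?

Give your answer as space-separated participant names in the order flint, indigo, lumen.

Txn txbd8 phase 1: flint yes -> prepared; indigo no -> aborted; lumen no -> aborted

Answer: indigo lumen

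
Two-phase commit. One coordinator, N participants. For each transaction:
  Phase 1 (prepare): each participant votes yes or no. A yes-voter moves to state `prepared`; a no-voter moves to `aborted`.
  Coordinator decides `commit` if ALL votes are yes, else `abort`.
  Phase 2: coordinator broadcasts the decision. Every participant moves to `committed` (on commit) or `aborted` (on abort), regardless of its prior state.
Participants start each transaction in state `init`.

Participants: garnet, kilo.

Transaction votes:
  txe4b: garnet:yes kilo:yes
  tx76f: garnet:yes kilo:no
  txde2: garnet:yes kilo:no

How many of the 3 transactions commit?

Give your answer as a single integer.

Answer: 1

Derivation:
txe4b: all yes -> commit (commits=1)
tx76f: no from kilo -> abort (commits=1)
txde2: no from kilo -> abort (commits=1)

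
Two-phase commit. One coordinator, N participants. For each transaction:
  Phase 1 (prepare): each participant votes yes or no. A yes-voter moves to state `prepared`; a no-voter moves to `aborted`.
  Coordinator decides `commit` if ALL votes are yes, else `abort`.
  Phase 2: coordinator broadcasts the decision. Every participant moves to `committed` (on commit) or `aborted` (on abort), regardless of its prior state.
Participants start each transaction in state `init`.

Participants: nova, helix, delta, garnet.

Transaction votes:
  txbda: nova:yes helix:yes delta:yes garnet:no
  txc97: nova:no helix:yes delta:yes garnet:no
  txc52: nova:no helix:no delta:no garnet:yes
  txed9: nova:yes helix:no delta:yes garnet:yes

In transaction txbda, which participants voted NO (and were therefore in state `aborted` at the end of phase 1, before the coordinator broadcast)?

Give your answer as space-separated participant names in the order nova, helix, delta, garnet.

Answer: garnet

Derivation:
Txn txbda phase 1: nova yes -> prepared; helix yes -> prepared; delta yes -> prepared; garnet no -> aborted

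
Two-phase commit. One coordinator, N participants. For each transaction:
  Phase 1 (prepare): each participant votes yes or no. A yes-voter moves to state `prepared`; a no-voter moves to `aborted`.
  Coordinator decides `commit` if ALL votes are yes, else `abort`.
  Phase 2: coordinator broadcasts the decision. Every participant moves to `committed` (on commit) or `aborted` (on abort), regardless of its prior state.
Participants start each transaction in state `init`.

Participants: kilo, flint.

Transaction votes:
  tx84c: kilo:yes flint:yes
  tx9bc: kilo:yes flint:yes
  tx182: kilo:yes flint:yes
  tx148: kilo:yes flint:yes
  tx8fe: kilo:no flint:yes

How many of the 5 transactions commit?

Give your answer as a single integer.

tx84c: all yes -> commit (commits=1)
tx9bc: all yes -> commit (commits=2)
tx182: all yes -> commit (commits=3)
tx148: all yes -> commit (commits=4)
tx8fe: no from kilo -> abort (commits=4)

Answer: 4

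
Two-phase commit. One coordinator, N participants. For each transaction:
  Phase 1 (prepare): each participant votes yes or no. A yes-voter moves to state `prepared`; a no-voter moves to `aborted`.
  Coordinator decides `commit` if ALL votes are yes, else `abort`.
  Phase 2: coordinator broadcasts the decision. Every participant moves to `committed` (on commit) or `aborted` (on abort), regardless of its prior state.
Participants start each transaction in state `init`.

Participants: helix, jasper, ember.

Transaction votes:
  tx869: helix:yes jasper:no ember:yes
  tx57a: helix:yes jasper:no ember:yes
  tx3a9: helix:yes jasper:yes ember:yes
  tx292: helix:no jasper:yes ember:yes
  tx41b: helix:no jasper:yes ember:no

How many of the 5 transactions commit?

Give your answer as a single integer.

Answer: 1

Derivation:
tx869: no from jasper -> abort (commits=0)
tx57a: no from jasper -> abort (commits=0)
tx3a9: all yes -> commit (commits=1)
tx292: no from helix -> abort (commits=1)
tx41b: no from helix, ember -> abort (commits=1)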